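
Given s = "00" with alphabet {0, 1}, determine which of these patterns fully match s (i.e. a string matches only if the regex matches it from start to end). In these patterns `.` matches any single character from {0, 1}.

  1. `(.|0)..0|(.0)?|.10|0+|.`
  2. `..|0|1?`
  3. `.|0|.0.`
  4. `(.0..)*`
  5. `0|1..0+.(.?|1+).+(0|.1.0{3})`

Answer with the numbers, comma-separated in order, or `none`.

1 → match
2 → match
3 → no match
4 → no match
5 → no match

1, 2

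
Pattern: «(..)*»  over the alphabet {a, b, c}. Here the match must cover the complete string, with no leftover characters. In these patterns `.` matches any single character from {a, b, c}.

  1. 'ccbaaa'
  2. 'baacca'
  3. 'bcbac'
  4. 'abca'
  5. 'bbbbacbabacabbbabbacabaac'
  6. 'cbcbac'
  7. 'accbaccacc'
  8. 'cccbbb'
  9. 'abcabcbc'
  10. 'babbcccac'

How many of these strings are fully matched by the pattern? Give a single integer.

1 → match
2 → match
3 → no match
4 → match
5 → no match
6 → match
7 → match
8 → match
9 → match
10 → no match
Total matched: 7

7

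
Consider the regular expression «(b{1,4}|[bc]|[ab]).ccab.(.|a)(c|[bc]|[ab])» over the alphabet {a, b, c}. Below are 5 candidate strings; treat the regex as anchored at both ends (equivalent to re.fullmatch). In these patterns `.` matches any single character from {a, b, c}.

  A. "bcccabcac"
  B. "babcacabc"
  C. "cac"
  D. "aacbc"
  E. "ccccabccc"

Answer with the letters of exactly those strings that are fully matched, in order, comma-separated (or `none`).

A. "bcccabcac" → match
B. "babcacabc" → no match
C. "cac" → no match
D. "aacbc" → no match
E. "ccccabccc" → match

A, E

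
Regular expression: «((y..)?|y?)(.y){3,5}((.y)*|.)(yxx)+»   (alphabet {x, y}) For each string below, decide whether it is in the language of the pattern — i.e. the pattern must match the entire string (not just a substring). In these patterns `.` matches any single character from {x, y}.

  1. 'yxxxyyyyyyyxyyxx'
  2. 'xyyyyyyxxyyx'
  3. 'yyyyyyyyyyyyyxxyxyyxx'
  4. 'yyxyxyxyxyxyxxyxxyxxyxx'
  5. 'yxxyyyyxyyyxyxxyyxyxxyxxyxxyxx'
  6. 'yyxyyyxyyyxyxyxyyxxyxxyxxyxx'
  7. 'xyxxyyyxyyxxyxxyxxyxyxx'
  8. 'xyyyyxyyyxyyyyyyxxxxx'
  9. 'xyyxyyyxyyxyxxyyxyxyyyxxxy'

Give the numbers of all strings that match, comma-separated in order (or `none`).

1 → match
2 → no match — must end with 'yxx'
3 → no match
4 → match
5 → no match
6 → match
7 → no match
8 → no match — must end with 'yxx'
9 → no match — must end with 'yxx'

1, 4, 6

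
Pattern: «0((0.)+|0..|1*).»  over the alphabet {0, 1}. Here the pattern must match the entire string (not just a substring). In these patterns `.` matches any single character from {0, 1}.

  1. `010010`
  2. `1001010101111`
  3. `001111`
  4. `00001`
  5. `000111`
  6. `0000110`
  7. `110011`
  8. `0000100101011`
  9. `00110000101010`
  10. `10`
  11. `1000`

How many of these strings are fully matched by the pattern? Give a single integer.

1 → no match
2 → no match — must start with `0`
3 → no match
4 → match
5 → no match
6 → no match
7 → no match — must start with `0`
8 → no match
9 → no match
10 → no match — must start with `0`
11 → no match — must start with `0`
Total matched: 1

1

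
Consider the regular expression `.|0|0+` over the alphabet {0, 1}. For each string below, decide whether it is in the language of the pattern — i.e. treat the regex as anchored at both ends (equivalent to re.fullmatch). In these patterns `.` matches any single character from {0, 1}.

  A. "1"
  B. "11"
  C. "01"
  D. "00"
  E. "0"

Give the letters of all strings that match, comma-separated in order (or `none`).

A, D, E

A. "1" → match
B. "11" → no match
C. "01" → no match
D. "00" → match
E. "0" → match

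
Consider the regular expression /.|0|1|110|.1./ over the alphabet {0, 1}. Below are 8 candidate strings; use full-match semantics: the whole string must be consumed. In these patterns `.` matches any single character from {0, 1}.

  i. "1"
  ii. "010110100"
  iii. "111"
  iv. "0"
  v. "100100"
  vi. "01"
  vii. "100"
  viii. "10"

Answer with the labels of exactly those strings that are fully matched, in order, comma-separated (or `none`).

i. "1" → match
ii. "010110100" → no match
iii. "111" → match
iv. "0" → match
v. "100100" → no match
vi. "01" → no match
vii. "100" → no match
viii. "10" → no match

i, iii, iv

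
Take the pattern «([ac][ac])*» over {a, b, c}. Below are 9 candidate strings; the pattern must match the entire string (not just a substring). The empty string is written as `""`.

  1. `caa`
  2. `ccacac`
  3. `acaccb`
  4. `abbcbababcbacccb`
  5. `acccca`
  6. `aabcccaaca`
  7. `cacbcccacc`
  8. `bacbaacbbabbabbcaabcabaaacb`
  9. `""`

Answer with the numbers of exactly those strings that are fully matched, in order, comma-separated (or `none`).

1. `caa` → no match
2. `ccacac` → match
3. `acaccb` → no match
4 → no match
5. `acccca` → match
6. `aabcccaaca` → no match
7. `cacbcccacc` → no match
8 → no match
9. `""` → match

2, 5, 9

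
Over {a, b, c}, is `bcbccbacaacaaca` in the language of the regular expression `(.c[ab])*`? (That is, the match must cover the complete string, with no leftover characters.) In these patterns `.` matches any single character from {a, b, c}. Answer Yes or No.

Yes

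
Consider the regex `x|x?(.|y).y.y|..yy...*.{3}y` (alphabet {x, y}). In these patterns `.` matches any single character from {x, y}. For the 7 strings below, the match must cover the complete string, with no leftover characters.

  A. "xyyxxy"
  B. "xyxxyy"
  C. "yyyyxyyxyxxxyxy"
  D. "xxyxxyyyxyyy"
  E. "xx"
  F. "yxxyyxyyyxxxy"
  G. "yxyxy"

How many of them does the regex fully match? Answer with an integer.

A → no match
B → no match
C → match
D → no match
E → no match
F → no match
G → match
Total matched: 2

2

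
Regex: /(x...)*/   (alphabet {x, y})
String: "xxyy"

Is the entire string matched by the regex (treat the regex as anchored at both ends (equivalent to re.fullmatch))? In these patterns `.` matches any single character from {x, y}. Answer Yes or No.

Yes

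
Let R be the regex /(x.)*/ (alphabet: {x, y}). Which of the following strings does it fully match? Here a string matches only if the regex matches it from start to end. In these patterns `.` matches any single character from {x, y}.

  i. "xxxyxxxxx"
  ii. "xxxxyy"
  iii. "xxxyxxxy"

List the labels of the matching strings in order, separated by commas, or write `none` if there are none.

iii

i. "xxxyxxxxx" → no match
ii. "xxxxyy" → no match
iii. "xxxyxxxy" → match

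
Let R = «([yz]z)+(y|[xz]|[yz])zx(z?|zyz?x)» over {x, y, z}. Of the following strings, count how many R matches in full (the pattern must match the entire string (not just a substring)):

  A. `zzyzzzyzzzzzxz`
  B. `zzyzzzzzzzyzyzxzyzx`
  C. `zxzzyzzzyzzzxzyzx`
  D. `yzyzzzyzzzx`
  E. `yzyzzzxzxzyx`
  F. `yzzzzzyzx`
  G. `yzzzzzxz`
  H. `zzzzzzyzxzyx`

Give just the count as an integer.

7

A → match
B → match
C → no match
D → match
E → match
F → match
G → match
H → match
Total matched: 7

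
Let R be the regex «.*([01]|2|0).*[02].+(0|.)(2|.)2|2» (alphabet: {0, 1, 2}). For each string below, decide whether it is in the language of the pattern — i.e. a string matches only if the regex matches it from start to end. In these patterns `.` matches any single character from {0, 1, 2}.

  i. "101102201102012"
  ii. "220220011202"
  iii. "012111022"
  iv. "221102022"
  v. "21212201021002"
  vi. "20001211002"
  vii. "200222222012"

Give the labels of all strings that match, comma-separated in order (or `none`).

i → match
ii → match
iii → match
iv → match
v → match
vi → match
vii → match

i, ii, iii, iv, v, vi, vii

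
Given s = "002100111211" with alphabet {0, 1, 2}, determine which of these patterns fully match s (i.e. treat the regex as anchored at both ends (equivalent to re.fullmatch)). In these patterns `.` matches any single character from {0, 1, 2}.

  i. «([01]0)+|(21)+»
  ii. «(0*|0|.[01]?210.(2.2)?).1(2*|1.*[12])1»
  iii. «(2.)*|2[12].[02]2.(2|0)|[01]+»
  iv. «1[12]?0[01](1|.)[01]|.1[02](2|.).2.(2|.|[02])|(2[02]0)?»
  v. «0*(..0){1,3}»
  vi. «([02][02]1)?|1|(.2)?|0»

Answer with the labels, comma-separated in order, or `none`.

ii

i → no match
ii → match
iii → no match
iv → no match
v → no match — must end with "0"
vi → no match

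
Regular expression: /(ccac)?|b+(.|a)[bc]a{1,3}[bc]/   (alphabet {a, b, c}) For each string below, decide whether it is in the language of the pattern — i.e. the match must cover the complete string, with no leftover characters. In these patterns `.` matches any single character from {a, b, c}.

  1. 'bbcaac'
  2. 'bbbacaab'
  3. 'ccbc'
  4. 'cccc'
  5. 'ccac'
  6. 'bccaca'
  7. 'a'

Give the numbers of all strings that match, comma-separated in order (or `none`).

1, 2, 5

1. 'bbcaac' → match
2. 'bbbacaab' → match
3. 'ccbc' → no match
4. 'cccc' → no match
5. 'ccac' → match
6. 'bccaca' → no match
7. 'a' → no match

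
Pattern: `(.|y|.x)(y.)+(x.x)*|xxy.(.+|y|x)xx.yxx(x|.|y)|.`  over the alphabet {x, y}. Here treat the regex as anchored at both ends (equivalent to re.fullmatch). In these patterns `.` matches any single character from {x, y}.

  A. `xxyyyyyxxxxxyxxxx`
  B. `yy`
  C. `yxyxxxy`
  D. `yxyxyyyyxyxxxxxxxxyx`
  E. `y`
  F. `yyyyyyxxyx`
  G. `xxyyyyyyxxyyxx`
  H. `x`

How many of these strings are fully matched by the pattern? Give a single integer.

5

A → match
B → no match
C → no match
D → match
E → match
F → match
G → no match
H → match
Total matched: 5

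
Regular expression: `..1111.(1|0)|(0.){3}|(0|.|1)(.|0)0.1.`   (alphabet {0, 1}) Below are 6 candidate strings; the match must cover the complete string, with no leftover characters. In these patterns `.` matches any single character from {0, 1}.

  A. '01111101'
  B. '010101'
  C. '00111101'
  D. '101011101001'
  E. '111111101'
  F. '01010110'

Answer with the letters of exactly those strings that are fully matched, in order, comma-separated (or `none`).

A. '01111101' → match
B. '010101' → match
C. '00111101' → match
D. '101011101001' → no match
E. '111111101' → no match
F. '01010110' → no match

A, B, C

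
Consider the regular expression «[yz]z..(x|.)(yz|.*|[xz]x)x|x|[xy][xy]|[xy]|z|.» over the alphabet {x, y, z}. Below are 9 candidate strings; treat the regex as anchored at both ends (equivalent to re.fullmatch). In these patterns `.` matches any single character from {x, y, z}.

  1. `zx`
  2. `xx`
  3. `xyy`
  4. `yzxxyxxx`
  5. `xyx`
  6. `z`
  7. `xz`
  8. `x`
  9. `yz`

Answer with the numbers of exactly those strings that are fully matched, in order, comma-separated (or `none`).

1 → no match
2 → match
3 → no match
4 → match
5 → no match
6 → match
7 → no match
8 → match
9 → no match

2, 4, 6, 8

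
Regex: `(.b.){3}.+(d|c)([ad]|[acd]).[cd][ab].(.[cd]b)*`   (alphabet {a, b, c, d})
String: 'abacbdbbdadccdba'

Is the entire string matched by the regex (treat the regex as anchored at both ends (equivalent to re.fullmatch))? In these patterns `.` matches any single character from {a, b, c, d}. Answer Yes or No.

Yes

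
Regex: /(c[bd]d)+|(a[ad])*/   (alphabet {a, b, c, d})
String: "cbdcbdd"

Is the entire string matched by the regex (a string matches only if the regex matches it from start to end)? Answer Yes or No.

No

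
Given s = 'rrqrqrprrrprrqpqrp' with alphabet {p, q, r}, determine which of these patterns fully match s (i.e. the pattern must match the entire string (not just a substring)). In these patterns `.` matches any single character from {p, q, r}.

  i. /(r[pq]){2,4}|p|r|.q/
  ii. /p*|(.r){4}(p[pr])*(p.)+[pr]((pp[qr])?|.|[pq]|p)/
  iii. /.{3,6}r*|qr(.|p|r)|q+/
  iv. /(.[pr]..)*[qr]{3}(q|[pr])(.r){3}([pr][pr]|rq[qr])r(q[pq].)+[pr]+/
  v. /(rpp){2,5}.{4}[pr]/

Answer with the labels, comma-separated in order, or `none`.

i → no match
ii → no match
iii → no match
iv → match
v → no match — must start with 'rpp'

iv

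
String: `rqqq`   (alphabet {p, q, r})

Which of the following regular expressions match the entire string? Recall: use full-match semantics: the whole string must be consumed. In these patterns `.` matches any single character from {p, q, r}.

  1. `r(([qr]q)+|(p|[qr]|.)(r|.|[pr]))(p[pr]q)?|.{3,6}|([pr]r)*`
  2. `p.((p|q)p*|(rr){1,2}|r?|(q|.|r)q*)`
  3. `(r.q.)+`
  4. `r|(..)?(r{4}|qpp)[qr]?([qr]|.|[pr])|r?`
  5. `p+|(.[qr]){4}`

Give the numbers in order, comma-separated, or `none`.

1 → match
2 → no match — must start with `p`
3 → match
4 → no match
5 → no match

1, 3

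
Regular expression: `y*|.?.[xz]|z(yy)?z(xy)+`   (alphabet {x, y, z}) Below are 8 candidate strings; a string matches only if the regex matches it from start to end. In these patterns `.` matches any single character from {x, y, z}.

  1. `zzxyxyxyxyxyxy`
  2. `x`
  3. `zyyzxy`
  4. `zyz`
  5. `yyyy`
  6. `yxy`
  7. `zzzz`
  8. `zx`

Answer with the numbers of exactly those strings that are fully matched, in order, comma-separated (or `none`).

1 → match
2 → no match
3 → match
4 → match
5 → match
6 → no match
7 → no match
8 → match

1, 3, 4, 5, 8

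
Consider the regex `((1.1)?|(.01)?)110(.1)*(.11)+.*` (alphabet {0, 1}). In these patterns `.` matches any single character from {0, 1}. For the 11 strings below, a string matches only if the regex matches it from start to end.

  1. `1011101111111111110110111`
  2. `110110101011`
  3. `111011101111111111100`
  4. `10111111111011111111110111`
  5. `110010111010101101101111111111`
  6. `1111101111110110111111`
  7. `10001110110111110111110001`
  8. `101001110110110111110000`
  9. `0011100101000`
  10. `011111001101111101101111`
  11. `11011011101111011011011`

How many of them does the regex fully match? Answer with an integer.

1 → match
2 → match
3 → no match
4 → no match
5 → match
6 → match
7 → no match
8 → no match
9 → no match
10 → no match
11 → match
Total matched: 5

5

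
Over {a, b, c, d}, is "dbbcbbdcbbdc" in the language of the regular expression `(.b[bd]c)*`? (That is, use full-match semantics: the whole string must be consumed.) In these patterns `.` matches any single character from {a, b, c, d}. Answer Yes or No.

Yes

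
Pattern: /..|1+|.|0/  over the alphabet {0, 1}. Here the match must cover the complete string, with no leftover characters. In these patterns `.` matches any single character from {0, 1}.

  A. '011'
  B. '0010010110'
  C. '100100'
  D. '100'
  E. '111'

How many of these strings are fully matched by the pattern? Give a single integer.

1

A → no match
B → no match
C → no match
D → no match
E → match
Total matched: 1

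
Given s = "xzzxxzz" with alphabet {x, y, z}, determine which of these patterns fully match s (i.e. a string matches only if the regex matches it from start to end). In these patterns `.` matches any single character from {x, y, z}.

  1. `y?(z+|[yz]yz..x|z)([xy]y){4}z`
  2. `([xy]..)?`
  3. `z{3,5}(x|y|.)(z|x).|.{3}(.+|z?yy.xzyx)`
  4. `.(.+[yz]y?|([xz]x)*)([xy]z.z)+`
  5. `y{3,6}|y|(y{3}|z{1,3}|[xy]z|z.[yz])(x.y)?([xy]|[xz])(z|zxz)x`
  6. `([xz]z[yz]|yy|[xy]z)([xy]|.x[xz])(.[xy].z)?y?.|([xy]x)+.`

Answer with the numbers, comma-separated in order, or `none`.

3, 6

1 → no match — must end with "yz"
2 → no match
3 → match
4 → no match
5 → no match
6 → match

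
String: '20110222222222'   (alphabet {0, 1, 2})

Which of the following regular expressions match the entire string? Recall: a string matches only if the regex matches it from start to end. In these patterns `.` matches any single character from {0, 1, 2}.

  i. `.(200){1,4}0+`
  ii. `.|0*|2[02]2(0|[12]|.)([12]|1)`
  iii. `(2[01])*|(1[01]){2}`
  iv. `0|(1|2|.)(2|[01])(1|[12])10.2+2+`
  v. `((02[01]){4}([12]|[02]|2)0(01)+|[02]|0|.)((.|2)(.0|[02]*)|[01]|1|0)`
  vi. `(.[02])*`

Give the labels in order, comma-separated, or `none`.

iv

i → no match — must end with '0'
ii → no match
iii → no match
iv → match
v → no match
vi → no match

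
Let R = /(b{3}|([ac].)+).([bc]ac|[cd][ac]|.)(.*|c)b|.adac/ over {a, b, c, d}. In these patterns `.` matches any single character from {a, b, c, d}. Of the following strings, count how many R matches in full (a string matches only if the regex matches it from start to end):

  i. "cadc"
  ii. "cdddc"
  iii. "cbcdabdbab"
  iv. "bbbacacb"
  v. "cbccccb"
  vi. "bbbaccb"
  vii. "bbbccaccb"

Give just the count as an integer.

i. "cadc" → no match
ii. "cdddc" → no match
iii. "cbcdabdbab" → match
iv. "bbbacacb" → match
v. "cbccccb" → match
vi. "bbbaccb" → match
vii. "bbbccaccb" → match
Total matched: 5

5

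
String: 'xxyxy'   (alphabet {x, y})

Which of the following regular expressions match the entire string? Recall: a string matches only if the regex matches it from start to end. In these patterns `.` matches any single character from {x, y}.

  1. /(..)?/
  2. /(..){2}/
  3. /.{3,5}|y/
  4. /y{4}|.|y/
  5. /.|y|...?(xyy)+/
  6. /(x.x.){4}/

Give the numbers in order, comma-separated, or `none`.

1 → no match
2 → no match
3 → match
4 → no match
5 → no match
6 → no match

3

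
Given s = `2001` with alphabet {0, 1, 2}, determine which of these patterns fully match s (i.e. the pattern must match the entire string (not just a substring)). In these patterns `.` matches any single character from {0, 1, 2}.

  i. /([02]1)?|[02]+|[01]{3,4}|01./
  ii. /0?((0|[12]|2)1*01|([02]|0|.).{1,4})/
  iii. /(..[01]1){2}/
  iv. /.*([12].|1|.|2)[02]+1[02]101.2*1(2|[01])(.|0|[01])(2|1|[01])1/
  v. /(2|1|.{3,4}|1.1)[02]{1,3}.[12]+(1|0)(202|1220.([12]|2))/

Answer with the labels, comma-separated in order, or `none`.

ii

i → no match
ii → match
iii → no match
iv → no match
v → no match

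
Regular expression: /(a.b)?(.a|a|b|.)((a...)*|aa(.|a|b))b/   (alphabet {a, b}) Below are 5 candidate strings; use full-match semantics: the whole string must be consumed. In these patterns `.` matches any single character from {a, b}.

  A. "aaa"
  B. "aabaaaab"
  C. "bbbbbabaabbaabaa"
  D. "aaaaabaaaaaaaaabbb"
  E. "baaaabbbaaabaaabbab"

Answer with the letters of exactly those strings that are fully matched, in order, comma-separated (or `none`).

B

A. "aaa" → no match — must end with "b"
B. "aabaaaab" → match
C → no match — must end with "b"
D → no match
E → no match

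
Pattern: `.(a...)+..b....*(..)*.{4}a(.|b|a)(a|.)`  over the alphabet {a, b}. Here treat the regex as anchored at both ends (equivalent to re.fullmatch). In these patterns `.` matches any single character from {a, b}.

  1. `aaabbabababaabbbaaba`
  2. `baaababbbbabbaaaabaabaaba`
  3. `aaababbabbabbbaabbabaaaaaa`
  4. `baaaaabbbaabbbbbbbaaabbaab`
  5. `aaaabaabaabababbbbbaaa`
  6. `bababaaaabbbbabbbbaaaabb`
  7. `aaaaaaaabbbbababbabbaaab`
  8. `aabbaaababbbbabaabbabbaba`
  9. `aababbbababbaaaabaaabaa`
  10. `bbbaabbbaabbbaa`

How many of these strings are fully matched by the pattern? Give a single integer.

6

1 → no match
2 → match
3 → no match
4 → match
5 → match
6 → match
7 → match
8 → match
9 → no match
10 → no match
Total matched: 6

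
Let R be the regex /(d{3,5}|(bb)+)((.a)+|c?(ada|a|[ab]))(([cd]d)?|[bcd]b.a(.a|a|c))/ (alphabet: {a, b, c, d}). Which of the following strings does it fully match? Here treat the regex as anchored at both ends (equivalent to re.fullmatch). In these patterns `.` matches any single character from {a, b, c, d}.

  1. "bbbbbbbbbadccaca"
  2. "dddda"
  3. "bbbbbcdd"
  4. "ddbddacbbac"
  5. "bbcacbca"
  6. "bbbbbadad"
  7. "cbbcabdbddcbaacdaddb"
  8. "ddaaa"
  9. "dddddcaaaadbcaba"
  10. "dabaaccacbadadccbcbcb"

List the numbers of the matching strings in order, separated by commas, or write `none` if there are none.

2

1 → no match
2. "dddda" → match
3. "bbbbbcdd" → no match
4. "ddbddacbbac" → no match
5. "bbcacbca" → no match
6. "bbbbbadad" → no match
7 → no match
8. "ddaaa" → no match
9 → no match
10 → no match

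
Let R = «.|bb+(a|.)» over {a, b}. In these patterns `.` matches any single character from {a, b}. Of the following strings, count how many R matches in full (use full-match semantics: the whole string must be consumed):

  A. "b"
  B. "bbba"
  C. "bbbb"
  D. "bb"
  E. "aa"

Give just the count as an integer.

A. "b" → match
B. "bbba" → match
C. "bbbb" → match
D. "bb" → no match
E. "aa" → no match
Total matched: 3

3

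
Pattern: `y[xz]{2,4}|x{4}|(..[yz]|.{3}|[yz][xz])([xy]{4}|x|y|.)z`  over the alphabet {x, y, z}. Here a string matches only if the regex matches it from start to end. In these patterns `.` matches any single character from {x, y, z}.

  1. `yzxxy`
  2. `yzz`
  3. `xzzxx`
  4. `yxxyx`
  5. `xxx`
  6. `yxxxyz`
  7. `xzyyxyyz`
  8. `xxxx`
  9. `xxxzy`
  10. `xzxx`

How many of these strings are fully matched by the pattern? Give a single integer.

3

1 → no match
2 → match
3 → no match
4 → no match
5 → no match
6 → no match
7 → match
8 → match
9 → no match
10 → no match
Total matched: 3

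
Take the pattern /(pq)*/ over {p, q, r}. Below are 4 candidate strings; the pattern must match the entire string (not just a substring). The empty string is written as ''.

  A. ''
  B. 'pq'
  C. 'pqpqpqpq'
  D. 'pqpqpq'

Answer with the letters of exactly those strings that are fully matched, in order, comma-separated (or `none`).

A. '' → match
B. 'pq' → match
C. 'pqpqpqpq' → match
D. 'pqpqpq' → match

A, B, C, D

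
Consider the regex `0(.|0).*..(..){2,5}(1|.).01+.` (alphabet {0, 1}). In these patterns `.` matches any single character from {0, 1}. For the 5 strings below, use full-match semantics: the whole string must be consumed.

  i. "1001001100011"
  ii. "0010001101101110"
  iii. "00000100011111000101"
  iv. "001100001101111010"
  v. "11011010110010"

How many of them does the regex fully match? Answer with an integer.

i → no match — must start with "0"
ii → match
iii → no match
iv → match
v → no match — must start with "0"
Total matched: 2

2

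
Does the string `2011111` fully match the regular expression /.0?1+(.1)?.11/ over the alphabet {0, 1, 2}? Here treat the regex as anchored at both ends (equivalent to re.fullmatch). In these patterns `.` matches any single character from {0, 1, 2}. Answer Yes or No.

Yes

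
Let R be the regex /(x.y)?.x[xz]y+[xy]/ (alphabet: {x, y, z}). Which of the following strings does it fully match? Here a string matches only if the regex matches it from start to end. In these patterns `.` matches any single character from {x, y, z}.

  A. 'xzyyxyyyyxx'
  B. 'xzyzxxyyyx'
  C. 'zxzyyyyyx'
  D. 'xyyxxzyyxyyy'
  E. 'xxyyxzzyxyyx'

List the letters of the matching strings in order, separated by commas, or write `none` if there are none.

A → no match
B → match
C → match
D → no match
E → no match

B, C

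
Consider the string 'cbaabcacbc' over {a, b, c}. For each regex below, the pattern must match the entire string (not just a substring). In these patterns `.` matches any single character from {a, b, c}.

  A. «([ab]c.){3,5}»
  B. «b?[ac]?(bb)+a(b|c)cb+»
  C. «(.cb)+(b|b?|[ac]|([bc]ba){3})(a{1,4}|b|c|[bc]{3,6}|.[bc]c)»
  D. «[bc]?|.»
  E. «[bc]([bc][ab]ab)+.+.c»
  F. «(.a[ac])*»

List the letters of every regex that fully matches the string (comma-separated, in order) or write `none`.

E

A → no match
B → no match — must end with 'b'
C → no match
D → no match
E → match
F → no match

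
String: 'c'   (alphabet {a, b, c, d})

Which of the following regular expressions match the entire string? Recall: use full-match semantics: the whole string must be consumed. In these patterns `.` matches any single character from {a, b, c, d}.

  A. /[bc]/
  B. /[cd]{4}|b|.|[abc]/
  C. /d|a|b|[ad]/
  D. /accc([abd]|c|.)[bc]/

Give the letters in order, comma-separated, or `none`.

A, B

A → match
B → match
C → no match
D → no match — must start with 'accc'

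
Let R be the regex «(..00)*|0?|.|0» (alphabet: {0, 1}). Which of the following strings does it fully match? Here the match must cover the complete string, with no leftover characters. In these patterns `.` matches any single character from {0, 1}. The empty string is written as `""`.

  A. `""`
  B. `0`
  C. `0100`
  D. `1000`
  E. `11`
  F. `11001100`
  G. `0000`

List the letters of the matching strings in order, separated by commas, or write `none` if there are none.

A → match
B → match
C → match
D → match
E → no match
F → match
G → match

A, B, C, D, F, G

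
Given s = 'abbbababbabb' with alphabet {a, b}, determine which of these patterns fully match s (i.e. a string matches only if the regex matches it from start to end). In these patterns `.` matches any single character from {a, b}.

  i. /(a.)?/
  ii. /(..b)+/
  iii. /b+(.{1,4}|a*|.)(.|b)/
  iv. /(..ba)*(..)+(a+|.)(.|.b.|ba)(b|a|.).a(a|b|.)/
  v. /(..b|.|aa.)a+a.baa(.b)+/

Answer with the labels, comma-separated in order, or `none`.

ii

i → no match
ii → match
iii → no match — must start with 'b'
iv → no match
v → no match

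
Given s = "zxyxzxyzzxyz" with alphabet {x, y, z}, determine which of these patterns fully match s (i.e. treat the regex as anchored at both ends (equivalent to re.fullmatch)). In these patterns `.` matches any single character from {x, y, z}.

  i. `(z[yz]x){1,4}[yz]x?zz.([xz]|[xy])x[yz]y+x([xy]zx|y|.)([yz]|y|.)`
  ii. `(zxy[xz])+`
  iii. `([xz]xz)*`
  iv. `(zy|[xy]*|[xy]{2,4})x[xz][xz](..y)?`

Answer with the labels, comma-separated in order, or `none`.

i → no match
ii → match
iii → no match
iv → no match

ii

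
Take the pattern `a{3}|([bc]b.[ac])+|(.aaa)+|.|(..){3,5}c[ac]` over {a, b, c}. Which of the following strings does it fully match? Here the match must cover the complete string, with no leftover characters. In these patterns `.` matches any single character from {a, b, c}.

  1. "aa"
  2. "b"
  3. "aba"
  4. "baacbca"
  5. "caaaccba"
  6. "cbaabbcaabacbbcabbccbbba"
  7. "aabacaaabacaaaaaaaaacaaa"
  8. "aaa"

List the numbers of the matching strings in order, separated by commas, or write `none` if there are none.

2, 8

1. "aa" → no match
2. "b" → match
3. "aba" → no match
4. "baacbca" → no match
5. "caaaccba" → no match
6 → no match
7 → no match
8. "aaa" → match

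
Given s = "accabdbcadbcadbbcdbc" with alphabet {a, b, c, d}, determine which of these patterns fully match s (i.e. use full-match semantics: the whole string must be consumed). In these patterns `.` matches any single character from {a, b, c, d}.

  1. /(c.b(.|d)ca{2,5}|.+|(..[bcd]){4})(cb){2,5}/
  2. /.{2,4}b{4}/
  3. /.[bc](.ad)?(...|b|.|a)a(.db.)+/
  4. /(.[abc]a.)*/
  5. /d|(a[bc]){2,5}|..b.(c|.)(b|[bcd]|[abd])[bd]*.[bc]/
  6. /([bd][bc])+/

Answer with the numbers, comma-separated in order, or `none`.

1 → no match — must end with "cb"
2 → no match — must end with "b"
3 → match
4 → no match
5 → no match
6 → no match

3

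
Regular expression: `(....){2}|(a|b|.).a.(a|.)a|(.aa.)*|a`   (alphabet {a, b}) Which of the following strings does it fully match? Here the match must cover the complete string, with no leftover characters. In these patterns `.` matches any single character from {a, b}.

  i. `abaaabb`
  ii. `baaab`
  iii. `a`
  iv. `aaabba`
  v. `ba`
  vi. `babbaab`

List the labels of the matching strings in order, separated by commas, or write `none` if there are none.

i. `abaaabb` → no match
ii. `baaab` → no match
iii. `a` → match
iv. `aaabba` → match
v. `ba` → no match
vi. `babbaab` → no match

iii, iv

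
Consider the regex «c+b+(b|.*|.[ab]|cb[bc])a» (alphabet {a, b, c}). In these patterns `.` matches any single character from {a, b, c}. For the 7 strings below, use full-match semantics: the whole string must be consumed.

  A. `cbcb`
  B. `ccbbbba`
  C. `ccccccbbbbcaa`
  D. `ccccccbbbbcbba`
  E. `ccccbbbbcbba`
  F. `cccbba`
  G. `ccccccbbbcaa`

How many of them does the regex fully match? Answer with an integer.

A → no match — must end with `a`
B → match
C → match
D → match
E → match
F → match
G → match
Total matched: 6

6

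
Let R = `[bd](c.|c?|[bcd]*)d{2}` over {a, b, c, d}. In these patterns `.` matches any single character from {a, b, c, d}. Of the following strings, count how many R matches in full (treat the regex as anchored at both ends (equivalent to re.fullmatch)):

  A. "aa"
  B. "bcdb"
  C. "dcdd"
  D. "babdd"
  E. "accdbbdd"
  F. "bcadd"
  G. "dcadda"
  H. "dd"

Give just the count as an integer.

2

A. "aa" → no match — must end with "d"
B. "bcdb" → no match — must end with "d"
C. "dcdd" → match
D. "babdd" → no match
E. "accdbbdd" → no match
F. "bcadd" → match
G. "dcadda" → no match — must end with "d"
H. "dd" → no match
Total matched: 2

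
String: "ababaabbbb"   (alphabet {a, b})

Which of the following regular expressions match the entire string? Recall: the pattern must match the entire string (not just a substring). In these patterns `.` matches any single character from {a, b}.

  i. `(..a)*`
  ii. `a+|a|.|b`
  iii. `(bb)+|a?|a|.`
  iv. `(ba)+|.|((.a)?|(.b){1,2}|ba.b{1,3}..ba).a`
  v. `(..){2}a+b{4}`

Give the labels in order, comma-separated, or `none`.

i → no match
ii → no match
iii → no match
iv → no match
v → match

v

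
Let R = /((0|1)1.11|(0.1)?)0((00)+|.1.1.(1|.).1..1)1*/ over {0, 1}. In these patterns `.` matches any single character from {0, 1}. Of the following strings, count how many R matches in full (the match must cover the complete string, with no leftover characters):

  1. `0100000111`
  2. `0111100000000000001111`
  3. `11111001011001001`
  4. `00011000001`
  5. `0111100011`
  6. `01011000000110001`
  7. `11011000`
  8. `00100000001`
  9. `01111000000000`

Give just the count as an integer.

1 → no match
2 → match
3 → match
4 → no match
5 → match
6 → no match
7 → match
8 → match
9 → match
Total matched: 6

6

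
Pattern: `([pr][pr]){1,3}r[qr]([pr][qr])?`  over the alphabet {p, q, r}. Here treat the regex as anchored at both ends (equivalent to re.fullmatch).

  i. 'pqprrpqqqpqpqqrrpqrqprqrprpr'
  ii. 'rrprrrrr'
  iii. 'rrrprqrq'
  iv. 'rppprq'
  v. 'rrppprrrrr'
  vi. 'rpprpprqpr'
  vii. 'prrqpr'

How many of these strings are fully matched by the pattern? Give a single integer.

6

i → no match
ii → match
iii → match
iv → match
v → match
vi → match
vii → match
Total matched: 6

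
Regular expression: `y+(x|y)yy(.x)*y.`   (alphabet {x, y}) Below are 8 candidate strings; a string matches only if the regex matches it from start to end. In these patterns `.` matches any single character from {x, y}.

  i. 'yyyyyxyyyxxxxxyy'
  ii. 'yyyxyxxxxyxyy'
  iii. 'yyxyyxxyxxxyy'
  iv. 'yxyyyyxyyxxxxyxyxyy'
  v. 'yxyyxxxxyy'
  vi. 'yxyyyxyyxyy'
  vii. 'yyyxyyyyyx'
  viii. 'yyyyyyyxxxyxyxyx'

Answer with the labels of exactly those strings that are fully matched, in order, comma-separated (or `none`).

i → match
ii → no match
iii → match
iv → no match
v. 'yxyyxxxxyy' → match
vi. 'yxyyyxyyxyy' → no match
vii. 'yyyxyyyyyx' → no match
viii → match

i, iii, v, viii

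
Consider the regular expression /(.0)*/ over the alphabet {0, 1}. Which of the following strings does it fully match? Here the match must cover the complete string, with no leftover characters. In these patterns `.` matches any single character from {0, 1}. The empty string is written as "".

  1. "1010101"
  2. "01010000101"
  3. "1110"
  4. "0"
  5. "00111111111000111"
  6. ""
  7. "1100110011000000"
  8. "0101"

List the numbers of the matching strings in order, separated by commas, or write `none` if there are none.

1 → no match
2 → no match
3 → no match
4 → no match
5 → no match
6 → match
7 → no match
8 → no match

6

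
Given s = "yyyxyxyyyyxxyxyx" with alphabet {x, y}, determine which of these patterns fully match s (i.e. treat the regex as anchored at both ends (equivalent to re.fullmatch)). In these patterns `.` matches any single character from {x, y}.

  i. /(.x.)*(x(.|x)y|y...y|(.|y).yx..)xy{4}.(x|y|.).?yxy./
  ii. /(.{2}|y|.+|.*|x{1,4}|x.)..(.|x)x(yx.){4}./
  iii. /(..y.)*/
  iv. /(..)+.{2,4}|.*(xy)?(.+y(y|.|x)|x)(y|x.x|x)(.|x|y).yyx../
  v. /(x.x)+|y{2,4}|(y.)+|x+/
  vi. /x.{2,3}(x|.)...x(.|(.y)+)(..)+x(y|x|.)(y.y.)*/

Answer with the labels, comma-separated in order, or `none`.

i → match
ii → no match
iii → no match
iv → match
v → no match
vi → no match — must start with "x"

i, iv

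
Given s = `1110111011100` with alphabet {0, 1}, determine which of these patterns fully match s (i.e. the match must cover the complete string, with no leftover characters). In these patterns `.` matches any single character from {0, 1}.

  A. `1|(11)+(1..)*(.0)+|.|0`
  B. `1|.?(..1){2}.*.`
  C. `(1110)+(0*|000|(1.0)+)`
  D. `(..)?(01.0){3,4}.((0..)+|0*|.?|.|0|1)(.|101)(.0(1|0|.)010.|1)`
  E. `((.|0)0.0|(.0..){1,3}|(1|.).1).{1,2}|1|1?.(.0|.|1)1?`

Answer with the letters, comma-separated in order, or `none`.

A → match
B → match
C → match
D → no match
E → no match

A, B, C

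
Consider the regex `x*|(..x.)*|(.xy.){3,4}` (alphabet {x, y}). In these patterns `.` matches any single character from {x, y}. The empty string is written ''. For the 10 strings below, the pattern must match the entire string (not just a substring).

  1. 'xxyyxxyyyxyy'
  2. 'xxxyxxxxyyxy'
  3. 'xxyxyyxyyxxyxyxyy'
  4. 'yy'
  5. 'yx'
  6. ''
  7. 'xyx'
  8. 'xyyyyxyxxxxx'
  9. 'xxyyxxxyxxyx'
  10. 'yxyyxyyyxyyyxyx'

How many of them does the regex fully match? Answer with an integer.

3

1 → match
2 → match
3 → no match
4 → no match
5 → no match
6 → match
7 → no match
8 → no match
9 → no match
10 → no match
Total matched: 3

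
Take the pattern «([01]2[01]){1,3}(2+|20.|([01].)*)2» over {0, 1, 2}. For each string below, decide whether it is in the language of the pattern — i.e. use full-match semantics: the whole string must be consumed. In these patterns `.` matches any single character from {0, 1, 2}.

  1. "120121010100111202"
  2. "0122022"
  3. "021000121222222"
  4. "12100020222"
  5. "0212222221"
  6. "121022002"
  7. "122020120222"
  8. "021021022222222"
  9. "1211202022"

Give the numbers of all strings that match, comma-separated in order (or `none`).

1 → no match
2 → no match
3 → no match
4 → no match
5 → no match — must end with "2"
6 → no match
7 → no match
8 → no match
9 → match

9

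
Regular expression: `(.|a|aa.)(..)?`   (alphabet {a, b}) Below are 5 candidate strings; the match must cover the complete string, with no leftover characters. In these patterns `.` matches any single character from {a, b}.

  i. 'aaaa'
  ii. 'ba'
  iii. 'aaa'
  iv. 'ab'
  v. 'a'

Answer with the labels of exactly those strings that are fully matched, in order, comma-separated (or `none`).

i → no match
ii → no match
iii → match
iv → no match
v → match

iii, v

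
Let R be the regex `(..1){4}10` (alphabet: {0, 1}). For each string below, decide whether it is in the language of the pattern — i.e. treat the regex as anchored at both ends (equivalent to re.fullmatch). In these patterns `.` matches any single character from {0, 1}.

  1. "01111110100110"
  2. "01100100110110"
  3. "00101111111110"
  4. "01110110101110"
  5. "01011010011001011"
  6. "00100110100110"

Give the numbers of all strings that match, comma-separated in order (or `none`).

1, 2, 3, 4, 6

1 → match
2 → match
3 → match
4 → match
5 → no match — must end with "110"
6 → match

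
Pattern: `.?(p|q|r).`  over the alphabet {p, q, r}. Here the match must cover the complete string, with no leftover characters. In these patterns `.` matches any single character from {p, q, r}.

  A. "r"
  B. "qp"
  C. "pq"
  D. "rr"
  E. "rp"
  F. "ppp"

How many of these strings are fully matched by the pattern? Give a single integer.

A → no match
B → match
C → match
D → match
E → match
F → match
Total matched: 5

5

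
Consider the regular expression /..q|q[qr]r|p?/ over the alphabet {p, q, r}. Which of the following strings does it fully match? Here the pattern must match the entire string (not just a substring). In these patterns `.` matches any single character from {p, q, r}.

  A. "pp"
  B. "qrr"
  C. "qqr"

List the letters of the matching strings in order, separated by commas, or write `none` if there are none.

A → no match
B → match
C → match

B, C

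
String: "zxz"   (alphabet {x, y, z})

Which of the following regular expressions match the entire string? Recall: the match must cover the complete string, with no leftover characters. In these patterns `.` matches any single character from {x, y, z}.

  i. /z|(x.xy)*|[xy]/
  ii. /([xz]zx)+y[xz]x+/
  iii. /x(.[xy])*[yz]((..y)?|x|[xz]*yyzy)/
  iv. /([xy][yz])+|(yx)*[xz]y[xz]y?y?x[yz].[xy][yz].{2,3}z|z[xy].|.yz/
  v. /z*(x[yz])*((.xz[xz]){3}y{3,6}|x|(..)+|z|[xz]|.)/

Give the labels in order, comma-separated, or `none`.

i → no match
ii → no match — must end with "x"
iii → no match — must start with "x"
iv → match
v → match

iv, v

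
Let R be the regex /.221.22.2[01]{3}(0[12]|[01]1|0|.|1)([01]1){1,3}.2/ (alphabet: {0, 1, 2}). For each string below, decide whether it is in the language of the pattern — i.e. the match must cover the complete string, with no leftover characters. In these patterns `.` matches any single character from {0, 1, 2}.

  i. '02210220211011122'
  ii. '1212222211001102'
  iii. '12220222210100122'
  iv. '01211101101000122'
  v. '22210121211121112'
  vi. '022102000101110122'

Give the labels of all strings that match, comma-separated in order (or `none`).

i → match
ii → no match
iii → no match
iv → no match
v → no match
vi → no match

i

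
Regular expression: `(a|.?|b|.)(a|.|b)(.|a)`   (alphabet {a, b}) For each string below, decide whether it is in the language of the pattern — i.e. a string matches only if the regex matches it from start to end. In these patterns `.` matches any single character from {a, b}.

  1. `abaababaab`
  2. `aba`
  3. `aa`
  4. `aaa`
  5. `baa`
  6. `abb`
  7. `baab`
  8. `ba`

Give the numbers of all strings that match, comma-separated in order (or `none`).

1. `abaababaab` → no match
2. `aba` → match
3. `aa` → match
4. `aaa` → match
5. `baa` → match
6. `abb` → match
7. `baab` → no match
8. `ba` → match

2, 3, 4, 5, 6, 8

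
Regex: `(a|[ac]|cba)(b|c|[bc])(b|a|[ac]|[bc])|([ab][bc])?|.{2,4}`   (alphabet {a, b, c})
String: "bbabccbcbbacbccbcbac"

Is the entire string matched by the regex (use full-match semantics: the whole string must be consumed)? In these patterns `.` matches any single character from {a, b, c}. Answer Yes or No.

No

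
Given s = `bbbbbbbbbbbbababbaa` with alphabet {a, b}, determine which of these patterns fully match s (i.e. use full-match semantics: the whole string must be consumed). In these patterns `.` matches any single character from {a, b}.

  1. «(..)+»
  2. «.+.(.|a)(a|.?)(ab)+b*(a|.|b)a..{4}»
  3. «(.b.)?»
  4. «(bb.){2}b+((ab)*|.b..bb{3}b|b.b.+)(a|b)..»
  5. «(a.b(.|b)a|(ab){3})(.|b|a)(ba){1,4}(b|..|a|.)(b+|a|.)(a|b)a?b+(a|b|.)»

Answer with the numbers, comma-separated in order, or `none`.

1 → no match
2 → no match
3 → no match
4 → match
5 → no match

4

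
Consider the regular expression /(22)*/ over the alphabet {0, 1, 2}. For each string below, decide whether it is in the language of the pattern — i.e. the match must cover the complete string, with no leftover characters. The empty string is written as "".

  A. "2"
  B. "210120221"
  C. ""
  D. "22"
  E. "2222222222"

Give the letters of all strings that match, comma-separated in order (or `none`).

A → no match
B → no match
C → match
D → match
E → match

C, D, E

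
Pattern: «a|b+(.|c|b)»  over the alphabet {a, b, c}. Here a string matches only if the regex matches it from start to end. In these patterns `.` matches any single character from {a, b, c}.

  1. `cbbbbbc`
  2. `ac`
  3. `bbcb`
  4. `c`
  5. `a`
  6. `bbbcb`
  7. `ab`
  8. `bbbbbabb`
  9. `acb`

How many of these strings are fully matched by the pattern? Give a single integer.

1

1 → no match
2 → no match
3 → no match
4 → no match
5 → match
6 → no match
7 → no match
8 → no match
9 → no match
Total matched: 1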